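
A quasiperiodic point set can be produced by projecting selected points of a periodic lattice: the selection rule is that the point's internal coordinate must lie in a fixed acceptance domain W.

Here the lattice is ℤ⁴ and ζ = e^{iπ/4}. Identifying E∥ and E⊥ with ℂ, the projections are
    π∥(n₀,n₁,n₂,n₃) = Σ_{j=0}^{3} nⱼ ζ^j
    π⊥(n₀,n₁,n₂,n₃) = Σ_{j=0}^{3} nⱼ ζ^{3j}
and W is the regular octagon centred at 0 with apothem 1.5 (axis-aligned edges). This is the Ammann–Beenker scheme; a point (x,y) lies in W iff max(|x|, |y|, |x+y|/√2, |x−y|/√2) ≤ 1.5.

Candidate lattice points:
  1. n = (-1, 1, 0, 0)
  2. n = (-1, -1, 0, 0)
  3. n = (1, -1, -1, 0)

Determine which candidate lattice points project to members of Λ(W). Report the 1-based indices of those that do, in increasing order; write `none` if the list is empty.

π⊥(n) = n₀ + n₁ζ³ + n₂ζ⁶ + n₃ζ⁹ where ζ = e^{iπ/4}.
candidate 1: n = (-1, 1, 0, 0) → π⊥ ≈ (-1.70711, +0.70711); max(|x|,|y|,|x±y|/√2) = 1.70711 > 1.5 ⇒ ∉ W
candidate 2: n = (-1, -1, 0, 0) → π⊥ ≈ (-0.29289, -0.70711); max(|x|,|y|,|x±y|/√2) = 0.70711 ≤ 1.5 ⇒ ∈ W
candidate 3: n = (1, -1, -1, 0) → π⊥ ≈ (+1.70711, +0.29289); max(|x|,|y|,|x±y|/√2) = 1.70711 > 1.5 ⇒ ∉ W

2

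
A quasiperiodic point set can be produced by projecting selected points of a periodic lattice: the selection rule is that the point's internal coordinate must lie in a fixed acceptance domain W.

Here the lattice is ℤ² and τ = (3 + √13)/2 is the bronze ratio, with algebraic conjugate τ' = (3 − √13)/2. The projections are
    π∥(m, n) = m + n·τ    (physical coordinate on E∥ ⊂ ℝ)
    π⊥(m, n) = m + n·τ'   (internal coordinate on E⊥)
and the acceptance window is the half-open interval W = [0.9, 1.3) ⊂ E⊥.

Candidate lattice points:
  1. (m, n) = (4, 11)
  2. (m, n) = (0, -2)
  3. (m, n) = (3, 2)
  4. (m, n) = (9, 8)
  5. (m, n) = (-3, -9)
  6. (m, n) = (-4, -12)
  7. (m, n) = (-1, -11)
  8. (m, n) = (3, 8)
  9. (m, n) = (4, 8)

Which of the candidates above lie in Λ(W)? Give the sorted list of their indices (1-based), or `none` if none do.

none

τ' = (3−√13)/2 ≈ -0.302776.
#1 (4,11): internal coord 4 + (11)·τ' = +0.669468; +0.669468 ∉ [0.9, 1.3) → out
#2 (0,-2): internal coord 0 + (-2)·τ' = +0.605551; +0.605551 ∉ [0.9, 1.3) → out
#3 (3,2): internal coord 3 + (2)·τ' = +2.394449; +2.394449 ∉ [0.9, 1.3) → out
#4 (9,8): internal coord 9 + (8)·τ' = +6.577795; +6.577795 ∉ [0.9, 1.3) → out
#5 (-3,-9): internal coord -3 + (-9)·τ' = -0.275019; -0.275019 ∉ [0.9, 1.3) → out
#6 (-4,-12): internal coord -4 + (-12)·τ' = -0.366692; -0.366692 ∉ [0.9, 1.3) → out
#7 (-1,-11): internal coord -1 + (-11)·τ' = +2.330532; +2.330532 ∉ [0.9, 1.3) → out
#8 (3,8): internal coord 3 + (8)·τ' = +0.577795; +0.577795 ∉ [0.9, 1.3) → out
#9 (4,8): internal coord 4 + (8)·τ' = +1.577795; +1.577795 ∉ [0.9, 1.3) → out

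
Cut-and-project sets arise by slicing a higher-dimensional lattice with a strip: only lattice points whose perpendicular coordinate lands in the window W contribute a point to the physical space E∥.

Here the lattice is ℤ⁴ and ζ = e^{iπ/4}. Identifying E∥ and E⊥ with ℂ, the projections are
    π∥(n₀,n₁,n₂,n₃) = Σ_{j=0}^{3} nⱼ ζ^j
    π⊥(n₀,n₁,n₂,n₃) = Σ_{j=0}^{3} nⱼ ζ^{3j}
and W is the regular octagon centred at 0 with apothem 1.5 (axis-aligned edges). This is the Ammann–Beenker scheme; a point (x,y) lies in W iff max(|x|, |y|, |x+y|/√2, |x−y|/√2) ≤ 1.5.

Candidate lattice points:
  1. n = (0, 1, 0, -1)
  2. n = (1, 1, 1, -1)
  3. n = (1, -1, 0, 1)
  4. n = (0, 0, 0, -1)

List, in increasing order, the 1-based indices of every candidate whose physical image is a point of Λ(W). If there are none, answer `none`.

1, 2, 4

With ζ = e^{iπ/4} the internal vectors are ζ^0,ζ^3,ζ^6,ζ^9.
#1 (0, 1, 0, -1): internal (-1.414214, 0.000000); octagon support 1.414214 vs apothem 1.5 → ∈ W
#2 (1, 1, 1, -1): internal (-0.414214, -1.000000); octagon support 1.000000 vs apothem 1.5 → ∈ W
#3 (1, -1, 0, 1): internal (2.414214, 0.000000); octagon support 2.414214 vs apothem 1.5 → ∉ W
#4 (0, 0, 0, -1): internal (-0.707107, -0.707107); octagon support 1.000000 vs apothem 1.5 → ∈ W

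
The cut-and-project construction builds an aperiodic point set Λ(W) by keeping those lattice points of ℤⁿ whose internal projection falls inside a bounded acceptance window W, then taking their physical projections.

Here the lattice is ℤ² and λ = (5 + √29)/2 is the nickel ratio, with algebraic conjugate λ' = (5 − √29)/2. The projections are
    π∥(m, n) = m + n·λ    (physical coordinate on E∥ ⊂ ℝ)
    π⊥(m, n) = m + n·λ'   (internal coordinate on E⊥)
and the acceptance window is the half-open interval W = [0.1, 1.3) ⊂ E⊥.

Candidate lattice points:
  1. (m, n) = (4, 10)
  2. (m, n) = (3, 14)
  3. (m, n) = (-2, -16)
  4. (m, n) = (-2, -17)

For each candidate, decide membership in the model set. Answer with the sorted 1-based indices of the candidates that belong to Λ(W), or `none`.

2, 3, 4

Compute λ' = (5−√29)/2 = -0.1926, so π⊥(m,n) = m -0.1926·n.
[1] lift (4,10): star map gives 2.0742; window check 0.1 ≤ 2.0742 < 1.3 is false → out
[2] lift (3,14): star map gives 0.3038; window check 0.1 ≤ 0.3038 < 1.3 is true → IN Λ
[3] lift (-2,-16): star map gives 1.0813; window check 0.1 ≤ 1.0813 < 1.3 is true → IN Λ
[4] lift (-2,-17): star map gives 1.2739; window check 0.1 ≤ 1.2739 < 1.3 is true → IN Λ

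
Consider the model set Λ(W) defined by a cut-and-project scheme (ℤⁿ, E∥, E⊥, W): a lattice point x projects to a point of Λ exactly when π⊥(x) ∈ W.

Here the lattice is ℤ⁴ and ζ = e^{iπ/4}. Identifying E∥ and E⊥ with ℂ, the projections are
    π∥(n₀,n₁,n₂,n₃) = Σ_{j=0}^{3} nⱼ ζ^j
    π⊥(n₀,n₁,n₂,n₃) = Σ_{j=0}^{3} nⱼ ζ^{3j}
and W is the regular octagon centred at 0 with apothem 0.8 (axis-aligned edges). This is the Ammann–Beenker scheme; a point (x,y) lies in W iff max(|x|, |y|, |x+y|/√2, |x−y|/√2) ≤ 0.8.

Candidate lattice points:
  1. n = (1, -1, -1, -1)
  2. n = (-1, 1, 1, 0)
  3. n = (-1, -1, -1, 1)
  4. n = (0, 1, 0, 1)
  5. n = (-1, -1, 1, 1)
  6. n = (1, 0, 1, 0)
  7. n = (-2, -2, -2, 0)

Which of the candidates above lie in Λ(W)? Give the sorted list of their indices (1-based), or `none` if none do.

none

Internal map: ζ^{3j} for j=0..3 gives (1,0), (−√2/2,√2/2), (0,−1), (√2/2,√2/2).
#1 (1, -1, -1, -1): internal (1.000000, -0.414214); octagon support 1.000000 vs apothem 0.8 → ∉ W
#2 (-1, 1, 1, 0): internal (-1.707107, -0.292893); octagon support 1.707107 vs apothem 0.8 → ∉ W
#3 (-1, -1, -1, 1): internal (0.414214, 1.000000); octagon support 1.000000 vs apothem 0.8 → ∉ W
#4 (0, 1, 0, 1): internal (0.000000, 1.414214); octagon support 1.414214 vs apothem 0.8 → ∉ W
#5 (-1, -1, 1, 1): internal (0.414214, -1.000000); octagon support 1.000000 vs apothem 0.8 → ∉ W
#6 (1, 0, 1, 0): internal (1.000000, -1.000000); octagon support 1.414214 vs apothem 0.8 → ∉ W
#7 (-2, -2, -2, 0): internal (-0.585786, 0.585786); octagon support 0.828427 vs apothem 0.8 → ∉ W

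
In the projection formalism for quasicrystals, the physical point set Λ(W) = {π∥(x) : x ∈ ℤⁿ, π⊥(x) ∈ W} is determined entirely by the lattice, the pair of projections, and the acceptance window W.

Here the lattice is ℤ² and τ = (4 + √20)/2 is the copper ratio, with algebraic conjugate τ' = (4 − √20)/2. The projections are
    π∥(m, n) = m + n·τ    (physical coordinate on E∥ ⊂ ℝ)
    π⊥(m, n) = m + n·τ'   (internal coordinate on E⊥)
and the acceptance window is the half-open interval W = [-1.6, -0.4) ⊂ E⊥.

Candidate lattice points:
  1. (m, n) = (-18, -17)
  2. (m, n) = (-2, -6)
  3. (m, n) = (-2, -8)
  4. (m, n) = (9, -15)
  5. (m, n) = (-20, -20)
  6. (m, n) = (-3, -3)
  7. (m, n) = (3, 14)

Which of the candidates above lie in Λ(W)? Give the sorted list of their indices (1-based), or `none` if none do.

2

Numerically τ ≈ 4.2361 and τ' = −1/τ ≈ -0.2361.
#1 (-18,-17): internal coord -18 + (-17)·τ' = -13.9868; -13.9868 ∉ [-1.6, -0.4) → out
#2 (-2,-6): internal coord -2 + (-6)·τ' = -0.5836; -0.5836 ∈ [-1.6, -0.4) → IN Λ
#3 (-2,-8): internal coord -2 + (-8)·τ' = -0.1115; -0.1115 ∉ [-1.6, -0.4) → out
#4 (9,-15): internal coord 9 + (-15)·τ' = +12.5410; +12.5410 ∉ [-1.6, -0.4) → out
#5 (-20,-20): internal coord -20 + (-20)·τ' = -15.2786; -15.2786 ∉ [-1.6, -0.4) → out
#6 (-3,-3): internal coord -3 + (-3)·τ' = -2.2918; -2.2918 ∉ [-1.6, -0.4) → out
#7 (3,14): internal coord 3 + (14)·τ' = -0.3050; -0.3050 ∉ [-1.6, -0.4) → out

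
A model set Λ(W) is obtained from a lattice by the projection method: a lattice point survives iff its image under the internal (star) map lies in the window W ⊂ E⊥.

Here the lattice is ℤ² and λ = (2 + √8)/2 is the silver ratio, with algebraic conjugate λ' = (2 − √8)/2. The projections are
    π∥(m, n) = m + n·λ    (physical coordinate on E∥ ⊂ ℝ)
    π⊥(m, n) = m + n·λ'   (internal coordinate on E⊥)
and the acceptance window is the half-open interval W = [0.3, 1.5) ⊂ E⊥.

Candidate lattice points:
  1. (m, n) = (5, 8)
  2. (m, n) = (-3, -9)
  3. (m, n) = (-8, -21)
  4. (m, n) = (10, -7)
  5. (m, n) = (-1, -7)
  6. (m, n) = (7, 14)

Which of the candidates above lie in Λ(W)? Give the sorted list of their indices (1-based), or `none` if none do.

λ' = (2−√8)/2 ≈ -0.4142.
candidate 1: (m,n)=(5,8) → π∥ = 5+8·λ ≈ 24.3137, π⊥ = 5+8·λ' ≈ 1.6863 ∉ [0.3, 1.5) ⇒ out
candidate 2: (m,n)=(-3,-9) → π∥ = -3-9·λ ≈ -24.7279, π⊥ = -3-9·λ' ≈ 0.7279 ∈ [0.3, 1.5) ⇒ IN Λ
candidate 3: (m,n)=(-8,-21) → π∥ = -8-21·λ ≈ -58.6985, π⊥ = -8-21·λ' ≈ 0.6985 ∈ [0.3, 1.5) ⇒ IN Λ
candidate 4: (m,n)=(10,-7) → π∥ = 10-7·λ ≈ -6.8995, π⊥ = 10-7·λ' ≈ 12.8995 ∉ [0.3, 1.5) ⇒ out
candidate 5: (m,n)=(-1,-7) → π∥ = -1-7·λ ≈ -17.8995, π⊥ = -1-7·λ' ≈ 1.8995 ∉ [0.3, 1.5) ⇒ out
candidate 6: (m,n)=(7,14) → π∥ = 7+14·λ ≈ 40.7990, π⊥ = 7+14·λ' ≈ 1.2010 ∈ [0.3, 1.5) ⇒ IN Λ

2, 3, 6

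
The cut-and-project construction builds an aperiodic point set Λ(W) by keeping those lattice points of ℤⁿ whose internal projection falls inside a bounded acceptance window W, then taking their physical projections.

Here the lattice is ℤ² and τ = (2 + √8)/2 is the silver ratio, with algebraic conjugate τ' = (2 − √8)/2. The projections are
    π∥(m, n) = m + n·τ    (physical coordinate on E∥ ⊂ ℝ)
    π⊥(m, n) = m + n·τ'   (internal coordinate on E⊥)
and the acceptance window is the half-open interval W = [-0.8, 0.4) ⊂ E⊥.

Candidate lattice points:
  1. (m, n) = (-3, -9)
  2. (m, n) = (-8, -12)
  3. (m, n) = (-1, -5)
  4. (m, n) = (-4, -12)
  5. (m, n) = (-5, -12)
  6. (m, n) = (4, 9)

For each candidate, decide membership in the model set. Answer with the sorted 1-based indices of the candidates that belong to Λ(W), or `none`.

Compute τ' = (2−√8)/2 = -0.41421, so π⊥(m,n) = m -0.41421·n.
candidate 1: (m,n)=(-3,-9) → π∥ = -3-9·τ ≈ -24.72792, π⊥ = -3-9·τ' ≈ 0.72792 ∉ [-0.8, 0.4) ⇒ out
candidate 2: (m,n)=(-8,-12) → π∥ = -8-12·τ ≈ -36.97056, π⊥ = -8-12·τ' ≈ -3.02944 ∉ [-0.8, 0.4) ⇒ out
candidate 3: (m,n)=(-1,-5) → π∥ = -1-5·τ ≈ -13.07107, π⊥ = -1-5·τ' ≈ 1.07107 ∉ [-0.8, 0.4) ⇒ out
candidate 4: (m,n)=(-4,-12) → π∥ = -4-12·τ ≈ -32.97056, π⊥ = -4-12·τ' ≈ 0.97056 ∉ [-0.8, 0.4) ⇒ out
candidate 5: (m,n)=(-5,-12) → π∥ = -5-12·τ ≈ -33.97056, π⊥ = -5-12·τ' ≈ -0.02944 ∈ [-0.8, 0.4) ⇒ IN Λ
candidate 6: (m,n)=(4,9) → π∥ = 4+9·τ ≈ 25.72792, π⊥ = 4+9·τ' ≈ 0.27208 ∈ [-0.8, 0.4) ⇒ IN Λ

5, 6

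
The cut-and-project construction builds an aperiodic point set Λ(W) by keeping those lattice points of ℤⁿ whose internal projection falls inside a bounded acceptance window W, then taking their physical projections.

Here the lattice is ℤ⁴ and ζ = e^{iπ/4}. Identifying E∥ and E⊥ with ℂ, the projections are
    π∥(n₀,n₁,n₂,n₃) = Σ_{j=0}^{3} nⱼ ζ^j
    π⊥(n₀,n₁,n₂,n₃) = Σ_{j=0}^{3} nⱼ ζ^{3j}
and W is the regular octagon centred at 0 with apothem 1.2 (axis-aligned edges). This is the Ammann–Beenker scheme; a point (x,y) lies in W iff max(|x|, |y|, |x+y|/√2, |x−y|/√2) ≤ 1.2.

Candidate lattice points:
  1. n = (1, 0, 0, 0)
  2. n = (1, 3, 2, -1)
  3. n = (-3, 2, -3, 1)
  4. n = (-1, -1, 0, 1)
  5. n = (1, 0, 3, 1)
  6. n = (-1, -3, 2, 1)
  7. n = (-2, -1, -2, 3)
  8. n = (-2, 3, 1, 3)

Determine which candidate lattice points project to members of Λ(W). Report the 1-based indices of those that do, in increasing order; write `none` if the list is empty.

With ζ = e^{iπ/4} the internal vectors are ζ^0,ζ^3,ζ^6,ζ^9.
candidate 1: n = (1, 0, 0, 0) → π⊥ ≈ (+1.000000, +0.000000); max(|x|,|y|,|x±y|/√2) = 1.000000 ≤ 1.2 ⇒ ∈ W
candidate 2: n = (1, 3, 2, -1) → π⊥ ≈ (-1.828427, -0.585786); max(|x|,|y|,|x±y|/√2) = 1.828427 > 1.2 ⇒ ∉ W
candidate 3: n = (-3, 2, -3, 1) → π⊥ ≈ (-3.707107, +5.121320); max(|x|,|y|,|x±y|/√2) = 6.242641 > 1.2 ⇒ ∉ W
candidate 4: n = (-1, -1, 0, 1) → π⊥ ≈ (+0.414214, +0.000000); max(|x|,|y|,|x±y|/√2) = 0.414214 ≤ 1.2 ⇒ ∈ W
candidate 5: n = (1, 0, 3, 1) → π⊥ ≈ (+1.707107, -2.292893); max(|x|,|y|,|x±y|/√2) = 2.828427 > 1.2 ⇒ ∉ W
candidate 6: n = (-1, -3, 2, 1) → π⊥ ≈ (+1.828427, -3.414214); max(|x|,|y|,|x±y|/√2) = 3.707107 > 1.2 ⇒ ∉ W
candidate 7: n = (-2, -1, -2, 3) → π⊥ ≈ (+0.828427, +3.414214); max(|x|,|y|,|x±y|/√2) = 3.414214 > 1.2 ⇒ ∉ W
candidate 8: n = (-2, 3, 1, 3) → π⊥ ≈ (-2.000000, +3.242641); max(|x|,|y|,|x±y|/√2) = 3.707107 > 1.2 ⇒ ∉ W

1, 4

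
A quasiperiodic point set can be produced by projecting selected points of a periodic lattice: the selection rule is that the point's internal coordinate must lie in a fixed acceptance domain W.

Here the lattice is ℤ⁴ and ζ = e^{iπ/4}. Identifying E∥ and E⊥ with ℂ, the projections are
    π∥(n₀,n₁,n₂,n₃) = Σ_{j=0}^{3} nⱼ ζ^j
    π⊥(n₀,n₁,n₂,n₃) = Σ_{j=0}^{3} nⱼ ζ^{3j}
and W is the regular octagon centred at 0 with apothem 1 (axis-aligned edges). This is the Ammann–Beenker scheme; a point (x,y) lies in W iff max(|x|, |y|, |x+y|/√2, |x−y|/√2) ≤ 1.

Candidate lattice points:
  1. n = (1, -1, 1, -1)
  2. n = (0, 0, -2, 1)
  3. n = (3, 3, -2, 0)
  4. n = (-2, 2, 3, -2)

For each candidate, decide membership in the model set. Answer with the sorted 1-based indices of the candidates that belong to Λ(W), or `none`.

none

With ζ = e^{iπ/4} the internal vectors are ζ^0,ζ^3,ζ^6,ζ^9.
candidate 1: n = (1, -1, 1, -1) → π⊥ ≈ (+1.0000, -2.4142); max(|x|,|y|,|x±y|/√2) = 2.4142 > 1 ⇒ ∉ W
candidate 2: n = (0, 0, -2, 1) → π⊥ ≈ (+0.7071, +2.7071); max(|x|,|y|,|x±y|/√2) = 2.7071 > 1 ⇒ ∉ W
candidate 3: n = (3, 3, -2, 0) → π⊥ ≈ (+0.8787, +4.1213); max(|x|,|y|,|x±y|/√2) = 4.1213 > 1 ⇒ ∉ W
candidate 4: n = (-2, 2, 3, -2) → π⊥ ≈ (-4.8284, -3.0000); max(|x|,|y|,|x±y|/√2) = 5.5355 > 1 ⇒ ∉ W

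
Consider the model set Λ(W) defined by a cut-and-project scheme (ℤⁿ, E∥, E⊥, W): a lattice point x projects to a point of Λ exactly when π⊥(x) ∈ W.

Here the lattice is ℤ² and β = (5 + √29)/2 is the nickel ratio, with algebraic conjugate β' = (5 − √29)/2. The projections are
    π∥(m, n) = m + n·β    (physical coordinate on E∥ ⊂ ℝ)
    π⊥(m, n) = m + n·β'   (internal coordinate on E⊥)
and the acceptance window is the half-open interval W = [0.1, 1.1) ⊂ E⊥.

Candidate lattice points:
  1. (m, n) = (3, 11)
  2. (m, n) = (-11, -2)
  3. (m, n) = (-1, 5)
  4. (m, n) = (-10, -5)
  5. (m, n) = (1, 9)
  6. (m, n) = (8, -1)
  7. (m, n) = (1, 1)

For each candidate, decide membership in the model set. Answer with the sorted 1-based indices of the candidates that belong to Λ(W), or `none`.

β' = (5−√29)/2 ≈ -0.192582.
candidate 1: (m,n)=(3,11) → π∥ = 3+11·β ≈ 60.118406, π⊥ = 3+11·β' ≈ 0.881594 ∈ [0.1, 1.1) ⇒ IN Λ
candidate 2: (m,n)=(-11,-2) → π∥ = -11-2·β ≈ -21.385165, π⊥ = -11-2·β' ≈ -10.614835 ∉ [0.1, 1.1) ⇒ out
candidate 3: (m,n)=(-1,5) → π∥ = -1+5·β ≈ 24.962912, π⊥ = -1+5·β' ≈ -1.962912 ∉ [0.1, 1.1) ⇒ out
candidate 4: (m,n)=(-10,-5) → π∥ = -10-5·β ≈ -35.962912, π⊥ = -10-5·β' ≈ -9.037088 ∉ [0.1, 1.1) ⇒ out
candidate 5: (m,n)=(1,9) → π∥ = 1+9·β ≈ 47.733242, π⊥ = 1+9·β' ≈ -0.733242 ∉ [0.1, 1.1) ⇒ out
candidate 6: (m,n)=(8,-1) → π∥ = 8-1·β ≈ 2.807418, π⊥ = 8-1·β' ≈ 8.192582 ∉ [0.1, 1.1) ⇒ out
candidate 7: (m,n)=(1,1) → π∥ = 1+1·β ≈ 6.192582, π⊥ = 1+1·β' ≈ 0.807418 ∈ [0.1, 1.1) ⇒ IN Λ

1, 7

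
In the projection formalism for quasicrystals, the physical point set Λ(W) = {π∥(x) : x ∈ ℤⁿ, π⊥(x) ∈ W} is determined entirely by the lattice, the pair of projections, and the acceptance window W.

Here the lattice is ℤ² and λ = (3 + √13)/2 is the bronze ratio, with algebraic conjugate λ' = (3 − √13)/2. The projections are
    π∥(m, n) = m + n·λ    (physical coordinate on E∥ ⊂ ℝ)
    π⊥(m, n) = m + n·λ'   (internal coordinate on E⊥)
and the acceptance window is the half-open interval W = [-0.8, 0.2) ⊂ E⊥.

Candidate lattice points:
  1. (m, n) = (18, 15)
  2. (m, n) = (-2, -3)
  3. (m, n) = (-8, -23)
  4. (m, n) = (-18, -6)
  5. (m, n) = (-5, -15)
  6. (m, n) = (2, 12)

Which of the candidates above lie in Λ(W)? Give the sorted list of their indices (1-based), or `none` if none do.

5

λ' = (3−√13)/2 ≈ -0.302776.
candidate 1: (m,n)=(18,15) → π∥ = 18+15·λ ≈ 67.541635, π⊥ = 18+15·λ' ≈ 13.458365 ∉ [-0.8, 0.2) ⇒ out
candidate 2: (m,n)=(-2,-3) → π∥ = -2-3·λ ≈ -11.908327, π⊥ = -2-3·λ' ≈ -1.091673 ∉ [-0.8, 0.2) ⇒ out
candidate 3: (m,n)=(-8,-23) → π∥ = -8-23·λ ≈ -83.963840, π⊥ = -8-23·λ' ≈ -1.036160 ∉ [-0.8, 0.2) ⇒ out
candidate 4: (m,n)=(-18,-6) → π∥ = -18-6·λ ≈ -37.816654, π⊥ = -18-6·λ' ≈ -16.183346 ∉ [-0.8, 0.2) ⇒ out
candidate 5: (m,n)=(-5,-15) → π∥ = -5-15·λ ≈ -54.541635, π⊥ = -5-15·λ' ≈ -0.458365 ∈ [-0.8, 0.2) ⇒ IN Λ
candidate 6: (m,n)=(2,12) → π∥ = 2+12·λ ≈ 41.633308, π⊥ = 2+12·λ' ≈ -1.633308 ∉ [-0.8, 0.2) ⇒ out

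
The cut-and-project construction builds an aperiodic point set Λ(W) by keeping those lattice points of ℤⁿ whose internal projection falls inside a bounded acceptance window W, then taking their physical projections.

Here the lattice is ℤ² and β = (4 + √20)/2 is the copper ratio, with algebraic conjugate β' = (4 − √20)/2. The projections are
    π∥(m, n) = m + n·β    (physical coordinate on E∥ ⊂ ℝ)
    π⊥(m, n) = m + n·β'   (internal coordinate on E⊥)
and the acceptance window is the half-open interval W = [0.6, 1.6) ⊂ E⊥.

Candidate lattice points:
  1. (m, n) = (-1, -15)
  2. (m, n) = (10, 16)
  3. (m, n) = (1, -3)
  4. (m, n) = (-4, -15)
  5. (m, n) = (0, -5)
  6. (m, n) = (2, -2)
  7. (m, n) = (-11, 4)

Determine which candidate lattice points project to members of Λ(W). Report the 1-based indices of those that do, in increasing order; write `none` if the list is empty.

Numerically β ≈ 4.23607 and β' = −1/β ≈ -0.23607.
#1 (-1,-15): internal coord -1 + (-15)·β' = +2.54102; +2.54102 ∉ [0.6, 1.6) → out
#2 (10,16): internal coord 10 + (16)·β' = +6.22291; +6.22291 ∉ [0.6, 1.6) → out
#3 (1,-3): internal coord 1 + (-3)·β' = +1.70820; +1.70820 ∉ [0.6, 1.6) → out
#4 (-4,-15): internal coord -4 + (-15)·β' = -0.45898; -0.45898 ∉ [0.6, 1.6) → out
#5 (0,-5): internal coord 0 + (-5)·β' = +1.18034; +1.18034 ∈ [0.6, 1.6) → IN Λ
#6 (2,-2): internal coord 2 + (-2)·β' = +2.47214; +2.47214 ∉ [0.6, 1.6) → out
#7 (-11,4): internal coord -11 + (4)·β' = -11.94427; -11.94427 ∉ [0.6, 1.6) → out

5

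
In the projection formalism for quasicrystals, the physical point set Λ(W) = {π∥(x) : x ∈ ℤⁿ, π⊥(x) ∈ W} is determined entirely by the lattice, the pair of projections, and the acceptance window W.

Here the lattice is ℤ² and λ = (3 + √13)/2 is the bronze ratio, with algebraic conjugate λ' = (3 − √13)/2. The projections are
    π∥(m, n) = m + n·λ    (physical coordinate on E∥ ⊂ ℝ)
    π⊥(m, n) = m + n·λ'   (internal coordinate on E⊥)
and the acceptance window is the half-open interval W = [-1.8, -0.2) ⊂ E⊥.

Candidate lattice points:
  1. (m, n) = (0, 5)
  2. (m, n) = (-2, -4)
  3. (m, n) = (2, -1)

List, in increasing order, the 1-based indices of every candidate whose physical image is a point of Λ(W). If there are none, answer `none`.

Numerically λ ≈ 3.30278 and λ' = −1/λ ≈ -0.30278.
[1] lift (0,5): star map gives -1.51388; window check -1.8 ≤ -1.51388 < -0.2 is true → IN Λ
[2] lift (-2,-4): star map gives -0.78890; window check -1.8 ≤ -0.78890 < -0.2 is true → IN Λ
[3] lift (2,-1): star map gives 2.30278; window check -1.8 ≤ 2.30278 < -0.2 is false → out

1, 2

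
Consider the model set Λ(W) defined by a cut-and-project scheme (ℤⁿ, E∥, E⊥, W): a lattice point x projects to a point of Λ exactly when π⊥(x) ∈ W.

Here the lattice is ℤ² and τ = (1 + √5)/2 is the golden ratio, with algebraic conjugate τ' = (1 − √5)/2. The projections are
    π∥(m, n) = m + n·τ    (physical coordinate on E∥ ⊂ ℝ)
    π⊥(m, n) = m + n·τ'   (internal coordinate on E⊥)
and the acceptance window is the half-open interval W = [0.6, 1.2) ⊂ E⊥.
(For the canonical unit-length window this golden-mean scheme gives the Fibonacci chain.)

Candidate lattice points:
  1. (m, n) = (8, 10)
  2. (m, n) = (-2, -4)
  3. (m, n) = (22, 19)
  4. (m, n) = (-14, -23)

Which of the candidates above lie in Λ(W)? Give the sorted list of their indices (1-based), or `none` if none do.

τ' = (1−√5)/2 ≈ -0.61803.
candidate 1: (m,n)=(8,10) → π∥ = 8+10·τ ≈ 24.18034, π⊥ = 8+10·τ' ≈ 1.81966 ∉ [0.6, 1.2) ⇒ out
candidate 2: (m,n)=(-2,-4) → π∥ = -2-4·τ ≈ -8.47214, π⊥ = -2-4·τ' ≈ 0.47214 ∉ [0.6, 1.2) ⇒ out
candidate 3: (m,n)=(22,19) → π∥ = 22+19·τ ≈ 52.74265, π⊥ = 22+19·τ' ≈ 10.25735 ∉ [0.6, 1.2) ⇒ out
candidate 4: (m,n)=(-14,-23) → π∥ = -14-23·τ ≈ -51.21478, π⊥ = -14-23·τ' ≈ 0.21478 ∉ [0.6, 1.2) ⇒ out

none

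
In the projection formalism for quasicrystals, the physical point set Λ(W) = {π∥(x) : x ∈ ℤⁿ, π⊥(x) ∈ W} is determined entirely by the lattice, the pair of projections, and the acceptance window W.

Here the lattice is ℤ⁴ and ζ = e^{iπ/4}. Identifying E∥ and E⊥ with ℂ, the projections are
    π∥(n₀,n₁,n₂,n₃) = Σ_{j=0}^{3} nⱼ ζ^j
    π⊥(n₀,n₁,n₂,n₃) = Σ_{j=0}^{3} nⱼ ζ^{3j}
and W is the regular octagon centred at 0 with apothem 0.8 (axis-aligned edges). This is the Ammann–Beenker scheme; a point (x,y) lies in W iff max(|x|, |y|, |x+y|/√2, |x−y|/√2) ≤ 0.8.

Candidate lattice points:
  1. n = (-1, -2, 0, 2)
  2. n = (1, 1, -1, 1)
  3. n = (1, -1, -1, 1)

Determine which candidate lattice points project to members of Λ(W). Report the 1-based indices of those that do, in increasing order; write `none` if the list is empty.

Internal map: ζ^{3j} for j=0..3 gives (1,0), (−√2/2,√2/2), (0,−1), (√2/2,√2/2).
candidate 1: n = (-1, -2, 0, 2) → π⊥ ≈ (+1.82843, +0.00000); max(|x|,|y|,|x±y|/√2) = 1.82843 > 0.8 ⇒ ∉ W
candidate 2: n = (1, 1, -1, 1) → π⊥ ≈ (+1.00000, +2.41421); max(|x|,|y|,|x±y|/√2) = 2.41421 > 0.8 ⇒ ∉ W
candidate 3: n = (1, -1, -1, 1) → π⊥ ≈ (+2.41421, +1.00000); max(|x|,|y|,|x±y|/√2) = 2.41421 > 0.8 ⇒ ∉ W

none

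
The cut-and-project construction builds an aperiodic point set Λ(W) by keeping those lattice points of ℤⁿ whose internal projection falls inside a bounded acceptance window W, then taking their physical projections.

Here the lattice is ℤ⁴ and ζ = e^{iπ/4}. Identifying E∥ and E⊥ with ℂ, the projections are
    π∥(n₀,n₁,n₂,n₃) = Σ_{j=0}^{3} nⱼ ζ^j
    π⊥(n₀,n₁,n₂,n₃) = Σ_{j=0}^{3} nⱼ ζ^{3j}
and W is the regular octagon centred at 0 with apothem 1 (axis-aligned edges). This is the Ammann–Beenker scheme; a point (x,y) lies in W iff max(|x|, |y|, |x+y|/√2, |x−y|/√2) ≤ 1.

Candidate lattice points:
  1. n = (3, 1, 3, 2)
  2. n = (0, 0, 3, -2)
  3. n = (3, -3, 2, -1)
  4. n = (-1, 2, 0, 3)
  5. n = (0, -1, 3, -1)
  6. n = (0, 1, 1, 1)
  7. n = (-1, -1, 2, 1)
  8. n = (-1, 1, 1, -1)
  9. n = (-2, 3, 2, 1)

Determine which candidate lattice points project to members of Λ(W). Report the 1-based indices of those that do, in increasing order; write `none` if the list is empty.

6

With ζ = e^{iπ/4} the internal vectors are ζ^0,ζ^3,ζ^6,ζ^9.
#1 (3, 1, 3, 2): internal (3.7071, -0.8787); octagon support 3.7071 vs apothem 1 → ∉ W
#2 (0, 0, 3, -2): internal (-1.4142, -4.4142); octagon support 4.4142 vs apothem 1 → ∉ W
#3 (3, -3, 2, -1): internal (4.4142, -4.8284); octagon support 6.5355 vs apothem 1 → ∉ W
#4 (-1, 2, 0, 3): internal (-0.2929, 3.5355); octagon support 3.5355 vs apothem 1 → ∉ W
#5 (0, -1, 3, -1): internal (0.0000, -4.4142); octagon support 4.4142 vs apothem 1 → ∉ W
#6 (0, 1, 1, 1): internal (0.0000, 0.4142); octagon support 0.4142 vs apothem 1 → ∈ W
#7 (-1, -1, 2, 1): internal (0.4142, -2.0000); octagon support 2.0000 vs apothem 1 → ∉ W
#8 (-1, 1, 1, -1): internal (-2.4142, -1.0000); octagon support 2.4142 vs apothem 1 → ∉ W
#9 (-2, 3, 2, 1): internal (-3.4142, 0.8284); octagon support 3.4142 vs apothem 1 → ∉ W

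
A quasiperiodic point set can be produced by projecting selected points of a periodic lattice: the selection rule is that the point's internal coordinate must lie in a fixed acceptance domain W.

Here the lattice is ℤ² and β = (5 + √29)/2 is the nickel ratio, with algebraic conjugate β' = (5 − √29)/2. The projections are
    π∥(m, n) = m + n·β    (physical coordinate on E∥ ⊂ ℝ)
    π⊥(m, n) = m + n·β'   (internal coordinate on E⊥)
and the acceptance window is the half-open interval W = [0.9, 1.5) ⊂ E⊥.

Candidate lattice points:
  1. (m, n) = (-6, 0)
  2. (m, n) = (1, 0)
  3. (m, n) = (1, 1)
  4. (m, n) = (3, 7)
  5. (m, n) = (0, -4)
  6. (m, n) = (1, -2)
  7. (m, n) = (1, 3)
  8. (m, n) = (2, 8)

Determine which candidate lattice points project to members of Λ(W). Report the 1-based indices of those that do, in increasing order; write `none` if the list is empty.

Numerically β ≈ 5.1926 and β' = −1/β ≈ -0.1926.
#1 (-6,0): internal coord -6 + (0)·β' = -6.0000; -6.0000 ∉ [0.9, 1.5) → out
#2 (1,0): internal coord 1 + (0)·β' = +1.0000; +1.0000 ∈ [0.9, 1.5) → IN Λ
#3 (1,1): internal coord 1 + (1)·β' = +0.8074; +0.8074 ∉ [0.9, 1.5) → out
#4 (3,7): internal coord 3 + (7)·β' = +1.6519; +1.6519 ∉ [0.9, 1.5) → out
#5 (0,-4): internal coord 0 + (-4)·β' = +0.7703; +0.7703 ∉ [0.9, 1.5) → out
#6 (1,-2): internal coord 1 + (-2)·β' = +1.3852; +1.3852 ∈ [0.9, 1.5) → IN Λ
#7 (1,3): internal coord 1 + (3)·β' = +0.4223; +0.4223 ∉ [0.9, 1.5) → out
#8 (2,8): internal coord 2 + (8)·β' = +0.4593; +0.4593 ∉ [0.9, 1.5) → out

2, 6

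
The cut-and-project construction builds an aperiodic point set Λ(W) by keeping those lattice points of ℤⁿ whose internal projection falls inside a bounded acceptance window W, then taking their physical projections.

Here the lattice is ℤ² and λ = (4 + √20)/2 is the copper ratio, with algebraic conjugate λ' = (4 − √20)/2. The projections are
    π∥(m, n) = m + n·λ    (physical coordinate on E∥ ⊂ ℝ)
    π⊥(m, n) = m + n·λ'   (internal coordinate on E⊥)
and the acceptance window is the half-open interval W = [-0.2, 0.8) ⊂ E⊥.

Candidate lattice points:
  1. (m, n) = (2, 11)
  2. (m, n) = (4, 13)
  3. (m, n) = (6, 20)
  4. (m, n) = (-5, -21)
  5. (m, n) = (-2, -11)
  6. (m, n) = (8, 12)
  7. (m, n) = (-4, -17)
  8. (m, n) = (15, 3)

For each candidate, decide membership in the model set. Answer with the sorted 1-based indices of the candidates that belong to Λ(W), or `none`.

Compute λ' = (4−√20)/2 = -0.236068, so π⊥(m,n) = m -0.236068·n.
candidate 1: (m,n)=(2,11) → π∥ = 2+11·λ ≈ 48.596748, π⊥ = 2+11·λ' ≈ -0.596748 ∉ [-0.2, 0.8) ⇒ out
candidate 2: (m,n)=(4,13) → π∥ = 4+13·λ ≈ 59.068884, π⊥ = 4+13·λ' ≈ 0.931116 ∉ [-0.2, 0.8) ⇒ out
candidate 3: (m,n)=(6,20) → π∥ = 6+20·λ ≈ 90.721360, π⊥ = 6+20·λ' ≈ 1.278640 ∉ [-0.2, 0.8) ⇒ out
candidate 4: (m,n)=(-5,-21) → π∥ = -5-21·λ ≈ -93.957428, π⊥ = -5-21·λ' ≈ -0.042572 ∈ [-0.2, 0.8) ⇒ IN Λ
candidate 5: (m,n)=(-2,-11) → π∥ = -2-11·λ ≈ -48.596748, π⊥ = -2-11·λ' ≈ 0.596748 ∈ [-0.2, 0.8) ⇒ IN Λ
candidate 6: (m,n)=(8,12) → π∥ = 8+12·λ ≈ 58.832816, π⊥ = 8+12·λ' ≈ 5.167184 ∉ [-0.2, 0.8) ⇒ out
candidate 7: (m,n)=(-4,-17) → π∥ = -4-17·λ ≈ -76.013156, π⊥ = -4-17·λ' ≈ 0.013156 ∈ [-0.2, 0.8) ⇒ IN Λ
candidate 8: (m,n)=(15,3) → π∥ = 15+3·λ ≈ 27.708204, π⊥ = 15+3·λ' ≈ 14.291796 ∉ [-0.2, 0.8) ⇒ out

4, 5, 7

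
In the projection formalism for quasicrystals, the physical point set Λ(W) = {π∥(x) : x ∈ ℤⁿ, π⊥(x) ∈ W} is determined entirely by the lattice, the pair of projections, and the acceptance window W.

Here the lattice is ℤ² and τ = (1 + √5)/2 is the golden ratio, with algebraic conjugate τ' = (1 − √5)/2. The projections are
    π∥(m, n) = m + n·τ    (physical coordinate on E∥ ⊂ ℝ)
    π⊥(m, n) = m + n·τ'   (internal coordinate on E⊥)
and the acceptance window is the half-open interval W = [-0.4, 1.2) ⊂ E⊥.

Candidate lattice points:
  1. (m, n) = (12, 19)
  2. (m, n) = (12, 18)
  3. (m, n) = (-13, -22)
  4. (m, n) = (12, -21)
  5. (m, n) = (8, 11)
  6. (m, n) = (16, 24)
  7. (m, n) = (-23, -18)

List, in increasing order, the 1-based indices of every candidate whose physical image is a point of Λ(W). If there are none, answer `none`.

1, 2, 3, 6

Numerically τ ≈ 1.61803 and τ' = −1/τ ≈ -0.61803.
#1 (12,19): internal coord 12 + (19)·τ' = +0.25735; +0.25735 ∈ [-0.4, 1.2) → IN Λ
#2 (12,18): internal coord 12 + (18)·τ' = +0.87539; +0.87539 ∈ [-0.4, 1.2) → IN Λ
#3 (-13,-22): internal coord -13 + (-22)·τ' = +0.59675; +0.59675 ∈ [-0.4, 1.2) → IN Λ
#4 (12,-21): internal coord 12 + (-21)·τ' = +24.97871; +24.97871 ∉ [-0.4, 1.2) → out
#5 (8,11): internal coord 8 + (11)·τ' = +1.20163; +1.20163 ∉ [-0.4, 1.2) → out
#6 (16,24): internal coord 16 + (24)·τ' = +1.16718; +1.16718 ∈ [-0.4, 1.2) → IN Λ
#7 (-23,-18): internal coord -23 + (-18)·τ' = -11.87539; -11.87539 ∉ [-0.4, 1.2) → out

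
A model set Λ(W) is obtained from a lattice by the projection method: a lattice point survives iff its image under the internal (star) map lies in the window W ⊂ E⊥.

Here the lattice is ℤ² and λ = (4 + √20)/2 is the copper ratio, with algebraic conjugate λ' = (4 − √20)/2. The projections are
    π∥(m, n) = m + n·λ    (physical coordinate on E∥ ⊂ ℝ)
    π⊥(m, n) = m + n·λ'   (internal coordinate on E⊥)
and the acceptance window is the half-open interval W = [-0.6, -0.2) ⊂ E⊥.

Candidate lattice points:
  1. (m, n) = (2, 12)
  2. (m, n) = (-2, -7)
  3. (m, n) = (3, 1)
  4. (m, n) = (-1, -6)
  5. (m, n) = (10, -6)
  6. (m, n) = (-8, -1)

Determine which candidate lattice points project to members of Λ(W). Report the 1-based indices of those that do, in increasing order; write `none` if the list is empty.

2

Numerically λ ≈ 4.2361 and λ' = −1/λ ≈ -0.2361.
#1 (2,12): internal coord 2 + (12)·λ' = -0.8328; -0.8328 ∉ [-0.6, -0.2) → out
#2 (-2,-7): internal coord -2 + (-7)·λ' = -0.3475; -0.3475 ∈ [-0.6, -0.2) → IN Λ
#3 (3,1): internal coord 3 + (1)·λ' = +2.7639; +2.7639 ∉ [-0.6, -0.2) → out
#4 (-1,-6): internal coord -1 + (-6)·λ' = +0.4164; +0.4164 ∉ [-0.6, -0.2) → out
#5 (10,-6): internal coord 10 + (-6)·λ' = +11.4164; +11.4164 ∉ [-0.6, -0.2) → out
#6 (-8,-1): internal coord -8 + (-1)·λ' = -7.7639; -7.7639 ∉ [-0.6, -0.2) → out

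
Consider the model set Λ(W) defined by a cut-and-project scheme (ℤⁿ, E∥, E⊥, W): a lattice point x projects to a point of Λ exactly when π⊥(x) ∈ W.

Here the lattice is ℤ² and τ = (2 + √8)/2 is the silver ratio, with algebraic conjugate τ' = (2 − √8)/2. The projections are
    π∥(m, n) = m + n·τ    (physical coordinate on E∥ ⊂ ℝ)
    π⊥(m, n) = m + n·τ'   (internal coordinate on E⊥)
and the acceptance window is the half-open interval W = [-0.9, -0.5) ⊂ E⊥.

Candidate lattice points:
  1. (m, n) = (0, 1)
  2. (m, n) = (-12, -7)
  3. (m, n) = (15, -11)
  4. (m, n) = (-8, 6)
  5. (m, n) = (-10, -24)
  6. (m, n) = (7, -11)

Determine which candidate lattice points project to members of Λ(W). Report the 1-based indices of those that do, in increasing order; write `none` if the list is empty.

none

Compute τ' = (2−√8)/2 = -0.41421, so π⊥(m,n) = m -0.41421·n.
#1 (0,1): internal coord 0 + (1)·τ' = -0.41421; -0.41421 ∉ [-0.9, -0.5) → out
#2 (-12,-7): internal coord -12 + (-7)·τ' = -9.10051; -9.10051 ∉ [-0.9, -0.5) → out
#3 (15,-11): internal coord 15 + (-11)·τ' = +19.55635; +19.55635 ∉ [-0.9, -0.5) → out
#4 (-8,6): internal coord -8 + (6)·τ' = -10.48528; -10.48528 ∉ [-0.9, -0.5) → out
#5 (-10,-24): internal coord -10 + (-24)·τ' = -0.05887; -0.05887 ∉ [-0.9, -0.5) → out
#6 (7,-11): internal coord 7 + (-11)·τ' = +11.55635; +11.55635 ∉ [-0.9, -0.5) → out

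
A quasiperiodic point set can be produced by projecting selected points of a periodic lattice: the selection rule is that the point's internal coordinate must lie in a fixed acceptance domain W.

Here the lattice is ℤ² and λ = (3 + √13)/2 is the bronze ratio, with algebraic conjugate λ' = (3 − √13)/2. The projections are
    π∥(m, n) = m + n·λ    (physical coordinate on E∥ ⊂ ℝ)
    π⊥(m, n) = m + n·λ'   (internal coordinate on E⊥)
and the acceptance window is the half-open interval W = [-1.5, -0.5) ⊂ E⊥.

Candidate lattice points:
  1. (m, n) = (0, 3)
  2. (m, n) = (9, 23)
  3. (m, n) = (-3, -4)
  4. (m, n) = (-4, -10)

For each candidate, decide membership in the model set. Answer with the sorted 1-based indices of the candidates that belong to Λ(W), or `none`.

1, 4

Compute λ' = (3−√13)/2 = -0.3028, so π⊥(m,n) = m -0.3028·n.
[1] lift (0,3): star map gives -0.9083; window check -1.5 ≤ -0.9083 < -0.5 is true → IN Λ
[2] lift (9,23): star map gives 2.0362; window check -1.5 ≤ 2.0362 < -0.5 is false → out
[3] lift (-3,-4): star map gives -1.7889; window check -1.5 ≤ -1.7889 < -0.5 is false → out
[4] lift (-4,-10): star map gives -0.9722; window check -1.5 ≤ -0.9722 < -0.5 is true → IN Λ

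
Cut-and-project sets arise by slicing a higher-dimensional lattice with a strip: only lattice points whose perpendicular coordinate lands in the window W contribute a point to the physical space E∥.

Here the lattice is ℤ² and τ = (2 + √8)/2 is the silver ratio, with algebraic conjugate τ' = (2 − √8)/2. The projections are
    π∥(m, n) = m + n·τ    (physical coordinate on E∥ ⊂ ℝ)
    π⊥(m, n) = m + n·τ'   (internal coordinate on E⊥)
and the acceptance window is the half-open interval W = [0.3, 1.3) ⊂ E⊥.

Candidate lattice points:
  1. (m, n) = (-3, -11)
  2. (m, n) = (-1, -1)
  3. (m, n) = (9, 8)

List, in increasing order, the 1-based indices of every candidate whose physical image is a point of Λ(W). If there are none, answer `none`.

Compute τ' = (2−√8)/2 = -0.4142, so π⊥(m,n) = m -0.4142·n.
candidate 1: (m,n)=(-3,-11) → π∥ = -3-11·τ ≈ -29.5563, π⊥ = -3-11·τ' ≈ 1.5563 ∉ [0.3, 1.3) ⇒ out
candidate 2: (m,n)=(-1,-1) → π∥ = -1-1·τ ≈ -3.4142, π⊥ = -1-1·τ' ≈ -0.5858 ∉ [0.3, 1.3) ⇒ out
candidate 3: (m,n)=(9,8) → π∥ = 9+8·τ ≈ 28.3137, π⊥ = 9+8·τ' ≈ 5.6863 ∉ [0.3, 1.3) ⇒ out

none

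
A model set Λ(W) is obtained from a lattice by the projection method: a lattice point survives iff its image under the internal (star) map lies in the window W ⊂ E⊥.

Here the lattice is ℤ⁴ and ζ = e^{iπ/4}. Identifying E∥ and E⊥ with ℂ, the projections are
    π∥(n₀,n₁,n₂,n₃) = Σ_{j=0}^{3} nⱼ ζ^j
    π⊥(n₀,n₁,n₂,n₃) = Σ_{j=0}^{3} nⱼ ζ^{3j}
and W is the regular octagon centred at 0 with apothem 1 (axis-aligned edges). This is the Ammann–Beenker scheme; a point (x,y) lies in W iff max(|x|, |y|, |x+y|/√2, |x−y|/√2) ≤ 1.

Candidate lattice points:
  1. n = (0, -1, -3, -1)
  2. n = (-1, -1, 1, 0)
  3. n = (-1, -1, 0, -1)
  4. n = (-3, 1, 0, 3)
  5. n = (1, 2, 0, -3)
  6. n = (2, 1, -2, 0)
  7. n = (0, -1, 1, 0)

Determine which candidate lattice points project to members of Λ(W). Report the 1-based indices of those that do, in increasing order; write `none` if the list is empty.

π⊥(n) = n₀ + n₁ζ³ + n₂ζ⁶ + n₃ζ⁹ where ζ = e^{iπ/4}.
#1 (0, -1, -3, -1): internal (0.0000, 1.5858); octagon support 1.5858 vs apothem 1 → ∉ W
#2 (-1, -1, 1, 0): internal (-0.2929, -1.7071); octagon support 1.7071 vs apothem 1 → ∉ W
#3 (-1, -1, 0, -1): internal (-1.0000, -1.4142); octagon support 1.7071 vs apothem 1 → ∉ W
#4 (-3, 1, 0, 3): internal (-1.5858, 2.8284); octagon support 3.1213 vs apothem 1 → ∉ W
#5 (1, 2, 0, -3): internal (-2.5355, -0.7071); octagon support 2.5355 vs apothem 1 → ∉ W
#6 (2, 1, -2, 0): internal (1.2929, 2.7071); octagon support 2.8284 vs apothem 1 → ∉ W
#7 (0, -1, 1, 0): internal (0.7071, -1.7071); octagon support 1.7071 vs apothem 1 → ∉ W

none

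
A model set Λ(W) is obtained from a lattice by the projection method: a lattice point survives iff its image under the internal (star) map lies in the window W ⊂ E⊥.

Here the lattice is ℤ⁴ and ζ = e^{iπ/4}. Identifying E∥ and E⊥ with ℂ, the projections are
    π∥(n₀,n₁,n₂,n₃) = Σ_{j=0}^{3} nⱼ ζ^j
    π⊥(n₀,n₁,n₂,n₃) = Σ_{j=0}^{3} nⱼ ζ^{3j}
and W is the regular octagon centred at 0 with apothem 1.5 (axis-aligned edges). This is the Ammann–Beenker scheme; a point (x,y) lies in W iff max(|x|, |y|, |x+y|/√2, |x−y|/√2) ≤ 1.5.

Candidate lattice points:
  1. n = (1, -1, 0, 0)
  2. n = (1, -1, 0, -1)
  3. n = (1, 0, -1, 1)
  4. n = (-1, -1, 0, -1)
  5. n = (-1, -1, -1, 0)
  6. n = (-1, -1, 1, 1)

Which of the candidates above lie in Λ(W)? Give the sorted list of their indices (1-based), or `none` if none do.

5, 6

With ζ = e^{iπ/4} the internal vectors are ζ^0,ζ^3,ζ^6,ζ^9.
candidate 1: n = (1, -1, 0, 0) → π⊥ ≈ (+1.707107, -0.707107); max(|x|,|y|,|x±y|/√2) = 1.707107 > 1.5 ⇒ ∉ W
candidate 2: n = (1, -1, 0, -1) → π⊥ ≈ (+1.000000, -1.414214); max(|x|,|y|,|x±y|/√2) = 1.707107 > 1.5 ⇒ ∉ W
candidate 3: n = (1, 0, -1, 1) → π⊥ ≈ (+1.707107, +1.707107); max(|x|,|y|,|x±y|/√2) = 2.414214 > 1.5 ⇒ ∉ W
candidate 4: n = (-1, -1, 0, -1) → π⊥ ≈ (-1.000000, -1.414214); max(|x|,|y|,|x±y|/√2) = 1.707107 > 1.5 ⇒ ∉ W
candidate 5: n = (-1, -1, -1, 0) → π⊥ ≈ (-0.292893, +0.292893); max(|x|,|y|,|x±y|/√2) = 0.414214 ≤ 1.5 ⇒ ∈ W
candidate 6: n = (-1, -1, 1, 1) → π⊥ ≈ (+0.414214, -1.000000); max(|x|,|y|,|x±y|/√2) = 1.000000 ≤ 1.5 ⇒ ∈ W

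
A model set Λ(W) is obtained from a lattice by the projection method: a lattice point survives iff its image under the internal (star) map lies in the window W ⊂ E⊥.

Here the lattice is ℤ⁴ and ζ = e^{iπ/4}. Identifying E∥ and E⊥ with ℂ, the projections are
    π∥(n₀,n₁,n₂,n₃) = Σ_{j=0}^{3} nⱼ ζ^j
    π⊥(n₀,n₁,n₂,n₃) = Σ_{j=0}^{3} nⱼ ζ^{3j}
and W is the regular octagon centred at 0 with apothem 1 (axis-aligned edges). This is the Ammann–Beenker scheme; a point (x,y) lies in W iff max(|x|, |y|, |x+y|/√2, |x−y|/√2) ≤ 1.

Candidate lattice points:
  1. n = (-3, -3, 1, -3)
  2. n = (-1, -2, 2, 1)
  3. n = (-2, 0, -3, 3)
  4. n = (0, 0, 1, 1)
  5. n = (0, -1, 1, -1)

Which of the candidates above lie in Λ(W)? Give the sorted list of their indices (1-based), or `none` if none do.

Internal map: ζ^{3j} for j=0..3 gives (1,0), (−√2/2,√2/2), (0,−1), (√2/2,√2/2).
#1 (-3, -3, 1, -3): internal (-3.00000, -5.24264); octagon support 5.82843 vs apothem 1 → ∉ W
#2 (-1, -2, 2, 1): internal (1.12132, -2.70711); octagon support 2.70711 vs apothem 1 → ∉ W
#3 (-2, 0, -3, 3): internal (0.12132, 5.12132); octagon support 5.12132 vs apothem 1 → ∉ W
#4 (0, 0, 1, 1): internal (0.70711, -0.29289); octagon support 0.70711 vs apothem 1 → ∈ W
#5 (0, -1, 1, -1): internal (0.00000, -2.41421); octagon support 2.41421 vs apothem 1 → ∉ W

4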